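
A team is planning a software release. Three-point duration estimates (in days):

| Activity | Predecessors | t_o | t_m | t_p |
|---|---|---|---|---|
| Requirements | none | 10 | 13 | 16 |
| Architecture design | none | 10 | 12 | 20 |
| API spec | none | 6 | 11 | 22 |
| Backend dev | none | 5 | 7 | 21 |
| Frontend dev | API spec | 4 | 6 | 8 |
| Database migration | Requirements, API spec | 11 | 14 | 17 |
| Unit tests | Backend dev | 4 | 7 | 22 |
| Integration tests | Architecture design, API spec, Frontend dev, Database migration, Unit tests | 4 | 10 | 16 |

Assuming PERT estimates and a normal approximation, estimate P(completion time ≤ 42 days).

0.979

te_Requirements = (10 + 4·13 + 16)/6 = 78/6 = 13; σ²_Requirements = ((16−10)/6)² = 1.000
te_Architecture design = (10 + 4·12 + 20)/6 = 78/6 = 13; σ²_Architecture design = ((20−10)/6)² = 2.778
te_API spec = (6 + 4·11 + 22)/6 = 72/6 = 12; σ²_API spec = ((22−6)/6)² = 7.111
te_Backend dev = (5 + 4·7 + 21)/6 = 54/6 = 9; σ²_Backend dev = ((21−5)/6)² = 7.111
te_Frontend dev = (4 + 4·6 + 8)/6 = 36/6 = 6; σ²_Frontend dev = ((8−4)/6)² = 0.444
te_Database migration = (11 + 4·14 + 17)/6 = 84/6 = 14; σ²_Database migration = ((17−11)/6)² = 1.000
te_Unit tests = (4 + 4·7 + 22)/6 = 54/6 = 9; σ²_Unit tests = ((22−4)/6)² = 9.000
te_Integration tests = (4 + 4·10 + 16)/6 = 60/6 = 10; σ²_Integration tests = ((16−4)/6)² = 4.000

Forward pass:
ES_Requirements = 0; EF_Requirements = 13
ES_Architecture design = 0; EF_Architecture design = 13
ES_API spec = 0; EF_API spec = 12
ES_Backend dev = 0; EF_Backend dev = 9
ES_Frontend dev = 12; EF_Frontend dev = 12+6 = 18
ES_Database migration = max(EF_Requirements=13, EF_API spec=12) = 13; EF_Database migration = 13+14 = 27
ES_Unit tests = 9; EF_Unit tests = 9+9 = 18
ES_Integration tests = max(EF_Architecture design=13, EF_API spec=12, EF_Frontend dev=18, EF_Database migration=27, EF_Unit tests=18) = 27; EF_Integration tests = 27+10 = 37
Expected project duration μ = 37 days. Critical path: Requirements → Database migration → Integration tests.

Variance along critical path = 1.000 + 1.000 + 4.000 = 6.000; σ = √6.000 = 2.449 days.
Z = (42 − 37) / 2.449 = 2.041
P(T ≤ 42) = Φ(2.041) ≈ 0.979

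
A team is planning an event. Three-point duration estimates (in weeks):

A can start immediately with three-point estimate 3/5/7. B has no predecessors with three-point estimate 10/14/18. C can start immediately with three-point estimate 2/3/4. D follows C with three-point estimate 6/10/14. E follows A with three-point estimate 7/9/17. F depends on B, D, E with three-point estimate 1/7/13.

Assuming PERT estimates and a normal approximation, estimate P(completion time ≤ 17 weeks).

0.031

te_A = (3 + 4·5 + 7)/6 = 30/6 = 5; σ²_A = ((7−3)/6)² = 0.444
te_B = (10 + 4·14 + 18)/6 = 84/6 = 14; σ²_B = ((18−10)/6)² = 1.778
te_C = (2 + 4·3 + 4)/6 = 18/6 = 3; σ²_C = ((4−2)/6)² = 0.111
te_D = (6 + 4·10 + 14)/6 = 60/6 = 10; σ²_D = ((14−6)/6)² = 1.778
te_E = (7 + 4·9 + 17)/6 = 60/6 = 10; σ²_E = ((17−7)/6)² = 2.778
te_F = (1 + 4·7 + 13)/6 = 42/6 = 7; σ²_F = ((13−1)/6)² = 4.000

Forward pass:
ES_A = 0; EF_A = 5
ES_B = 0; EF_B = 14
ES_C = 0; EF_C = 3
ES_D = 3; EF_D = 3+10 = 13
ES_E = 5; EF_E = 5+10 = 15
ES_F = max(EF_B=14, EF_D=13, EF_E=15) = 15; EF_F = 15+7 = 22
Expected project duration μ = 22 weeks. Critical path: A → E → F.

Variance along critical path = 0.444 + 2.778 + 4.000 = 7.222; σ = √7.222 = 2.687 weeks.
Z = (17 − 22) / 2.687 = -1.861
P(T ≤ 17) = Φ(-1.861) ≈ 0.031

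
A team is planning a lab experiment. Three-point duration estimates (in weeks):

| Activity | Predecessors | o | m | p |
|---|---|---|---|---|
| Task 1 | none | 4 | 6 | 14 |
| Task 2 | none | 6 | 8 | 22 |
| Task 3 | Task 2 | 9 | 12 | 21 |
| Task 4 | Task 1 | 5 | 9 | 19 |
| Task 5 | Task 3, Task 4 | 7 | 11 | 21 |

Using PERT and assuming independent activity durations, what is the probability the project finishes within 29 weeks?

te_Task 1 = (4 + 4·6 + 14)/6 = 42/6 = 7; σ²_Task 1 = ((14−4)/6)² = 2.778
te_Task 2 = (6 + 4·8 + 22)/6 = 60/6 = 10; σ²_Task 2 = ((22−6)/6)² = 7.111
te_Task 3 = (9 + 4·12 + 21)/6 = 78/6 = 13; σ²_Task 3 = ((21−9)/6)² = 4.000
te_Task 4 = (5 + 4·9 + 19)/6 = 60/6 = 10; σ²_Task 4 = ((19−5)/6)² = 5.444
te_Task 5 = (7 + 4·11 + 21)/6 = 72/6 = 12; σ²_Task 5 = ((21−7)/6)² = 5.444

Forward pass:
ES_Task 1 = 0; EF_Task 1 = 7
ES_Task 2 = 0; EF_Task 2 = 10
ES_Task 3 = 10; EF_Task 3 = 10+13 = 23
ES_Task 4 = 7; EF_Task 4 = 7+10 = 17
ES_Task 5 = max(EF_Task 3=23, EF_Task 4=17) = 23; EF_Task 5 = 23+12 = 35
Expected project duration μ = 35 weeks. Critical path: Task 2 → Task 3 → Task 5.

Variance along critical path = 7.111 + 4.000 + 5.444 = 16.556; σ = √16.556 = 4.069 weeks.
Z = (29 − 35) / 4.069 = -1.475
P(T ≤ 29) = Φ(-1.475) ≈ 0.070

0.070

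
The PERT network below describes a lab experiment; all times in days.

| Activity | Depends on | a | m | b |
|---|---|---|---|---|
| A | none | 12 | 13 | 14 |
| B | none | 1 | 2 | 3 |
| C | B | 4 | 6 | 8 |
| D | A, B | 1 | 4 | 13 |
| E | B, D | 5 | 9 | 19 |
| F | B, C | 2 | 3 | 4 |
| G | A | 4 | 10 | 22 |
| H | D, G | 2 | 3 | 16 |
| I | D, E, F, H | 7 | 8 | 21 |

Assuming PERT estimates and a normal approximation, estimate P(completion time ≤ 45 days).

te_A = (12 + 4·13 + 14)/6 = 78/6 = 13; σ²_A = ((14−12)/6)² = 0.111
te_B = (1 + 4·2 + 3)/6 = 12/6 = 2; σ²_B = ((3−1)/6)² = 0.111
te_C = (4 + 4·6 + 8)/6 = 36/6 = 6; σ²_C = ((8−4)/6)² = 0.444
te_D = (1 + 4·4 + 13)/6 = 30/6 = 5; σ²_D = ((13−1)/6)² = 4.000
te_E = (5 + 4·9 + 19)/6 = 60/6 = 10; σ²_E = ((19−5)/6)² = 5.444
te_F = (2 + 4·3 + 4)/6 = 18/6 = 3; σ²_F = ((4−2)/6)² = 0.111
te_G = (4 + 4·10 + 22)/6 = 66/6 = 11; σ²_G = ((22−4)/6)² = 9.000
te_H = (2 + 4·3 + 16)/6 = 30/6 = 5; σ²_H = ((16−2)/6)² = 5.444
te_I = (7 + 4·8 + 21)/6 = 60/6 = 10; σ²_I = ((21−7)/6)² = 5.444

Forward pass:
ES_A = 0; EF_A = 13
ES_B = 0; EF_B = 2
ES_C = 2; EF_C = 2+6 = 8
ES_D = max(EF_A=13, EF_B=2) = 13; EF_D = 13+5 = 18
ES_E = max(EF_B=2, EF_D=18) = 18; EF_E = 18+10 = 28
ES_F = max(EF_B=2, EF_C=8) = 8; EF_F = 8+3 = 11
ES_G = 13; EF_G = 13+11 = 24
ES_H = max(EF_D=18, EF_G=24) = 24; EF_H = 24+5 = 29
ES_I = max(EF_D=18, EF_E=28, EF_F=11, EF_H=29) = 29; EF_I = 29+10 = 39
Expected project duration μ = 39 days. Critical path: A → G → H → I.

Variance along critical path = 0.111 + 9.000 + 5.444 + 5.444 = 20.000; σ = √20.000 = 4.472 days.
Z = (45 − 39) / 4.472 = 1.342
P(T ≤ 45) = Φ(1.342) ≈ 0.910

0.910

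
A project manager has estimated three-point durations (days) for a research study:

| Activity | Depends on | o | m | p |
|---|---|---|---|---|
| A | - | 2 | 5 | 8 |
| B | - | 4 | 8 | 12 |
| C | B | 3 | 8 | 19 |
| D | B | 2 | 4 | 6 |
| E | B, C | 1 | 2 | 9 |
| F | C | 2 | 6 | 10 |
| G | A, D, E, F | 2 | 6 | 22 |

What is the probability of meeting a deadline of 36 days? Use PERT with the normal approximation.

te_A = (2 + 4·5 + 8)/6 = 30/6 = 5; σ²_A = ((8−2)/6)² = 1.000
te_B = (4 + 4·8 + 12)/6 = 48/6 = 8; σ²_B = ((12−4)/6)² = 1.778
te_C = (3 + 4·8 + 19)/6 = 54/6 = 9; σ²_C = ((19−3)/6)² = 7.111
te_D = (2 + 4·4 + 6)/6 = 24/6 = 4; σ²_D = ((6−2)/6)² = 0.444
te_E = (1 + 4·2 + 9)/6 = 18/6 = 3; σ²_E = ((9−1)/6)² = 1.778
te_F = (2 + 4·6 + 10)/6 = 36/6 = 6; σ²_F = ((10−2)/6)² = 1.778
te_G = (2 + 4·6 + 22)/6 = 48/6 = 8; σ²_G = ((22−2)/6)² = 11.111

Forward pass:
ES_A = 0; EF_A = 5
ES_B = 0; EF_B = 8
ES_C = 8; EF_C = 8+9 = 17
ES_D = 8; EF_D = 8+4 = 12
ES_E = max(EF_B=8, EF_C=17) = 17; EF_E = 17+3 = 20
ES_F = 17; EF_F = 17+6 = 23
ES_G = max(EF_A=5, EF_D=12, EF_E=20, EF_F=23) = 23; EF_G = 23+8 = 31
Expected project duration μ = 31 days. Critical path: B → C → F → G.

Variance along critical path = 1.778 + 7.111 + 1.778 + 11.111 = 21.778; σ = √21.778 = 4.667 days.
Z = (36 − 31) / 4.667 = 1.071
P(T ≤ 36) = Φ(1.071) ≈ 0.858

0.858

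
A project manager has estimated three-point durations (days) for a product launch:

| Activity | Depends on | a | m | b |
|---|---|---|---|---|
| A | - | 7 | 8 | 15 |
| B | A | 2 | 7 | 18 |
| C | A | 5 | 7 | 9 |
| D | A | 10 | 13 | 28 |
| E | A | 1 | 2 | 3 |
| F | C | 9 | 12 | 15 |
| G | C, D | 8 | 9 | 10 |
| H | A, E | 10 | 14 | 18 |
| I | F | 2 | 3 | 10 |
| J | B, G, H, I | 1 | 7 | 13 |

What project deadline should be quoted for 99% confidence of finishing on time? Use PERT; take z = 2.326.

te_A = (7 + 4·8 + 15)/6 = 54/6 = 9; σ²_A = ((15−7)/6)² = 1.778
te_B = (2 + 4·7 + 18)/6 = 48/6 = 8; σ²_B = ((18−2)/6)² = 7.111
te_C = (5 + 4·7 + 9)/6 = 42/6 = 7; σ²_C = ((9−5)/6)² = 0.444
te_D = (10 + 4·13 + 28)/6 = 90/6 = 15; σ²_D = ((28−10)/6)² = 9.000
te_E = (1 + 4·2 + 3)/6 = 12/6 = 2; σ²_E = ((3−1)/6)² = 0.111
te_F = (9 + 4·12 + 15)/6 = 72/6 = 12; σ²_F = ((15−9)/6)² = 1.000
te_G = (8 + 4·9 + 10)/6 = 54/6 = 9; σ²_G = ((10−8)/6)² = 0.111
te_H = (10 + 4·14 + 18)/6 = 84/6 = 14; σ²_H = ((18−10)/6)² = 1.778
te_I = (2 + 4·3 + 10)/6 = 24/6 = 4; σ²_I = ((10−2)/6)² = 1.778
te_J = (1 + 4·7 + 13)/6 = 42/6 = 7; σ²_J = ((13−1)/6)² = 4.000

Forward pass:
ES_A = 0; EF_A = 9
ES_B = 9; EF_B = 9+8 = 17
ES_C = 9; EF_C = 9+7 = 16
ES_D = 9; EF_D = 9+15 = 24
ES_E = 9; EF_E = 9+2 = 11
ES_F = 16; EF_F = 16+12 = 28
ES_G = max(EF_C=16, EF_D=24) = 24; EF_G = 24+9 = 33
ES_H = max(EF_A=9, EF_E=11) = 11; EF_H = 11+14 = 25
ES_I = 28; EF_I = 28+4 = 32
ES_J = max(EF_B=17, EF_G=33, EF_H=25, EF_I=32) = 33; EF_J = 33+7 = 40
Expected project duration μ = 40 days. Critical path: A → D → G → J.

Variance along critical path = 1.778 + 9.000 + 0.111 + 4.000 = 14.889; σ = 3.859 days.
D = μ + z·σ = 40 + 2.326·3.859 = 49.0 days

49.0 days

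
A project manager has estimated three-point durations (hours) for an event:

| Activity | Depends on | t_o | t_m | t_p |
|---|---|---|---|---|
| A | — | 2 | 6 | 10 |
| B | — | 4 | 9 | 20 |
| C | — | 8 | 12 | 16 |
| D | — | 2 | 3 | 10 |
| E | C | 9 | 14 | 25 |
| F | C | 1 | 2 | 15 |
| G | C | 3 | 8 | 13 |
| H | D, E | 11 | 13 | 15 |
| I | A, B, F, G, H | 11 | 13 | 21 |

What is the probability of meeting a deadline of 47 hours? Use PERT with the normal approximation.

0.022

te_A = (2 + 4·6 + 10)/6 = 36/6 = 6; σ²_A = ((10−2)/6)² = 1.778
te_B = (4 + 4·9 + 20)/6 = 60/6 = 10; σ²_B = ((20−4)/6)² = 7.111
te_C = (8 + 4·12 + 16)/6 = 72/6 = 12; σ²_C = ((16−8)/6)² = 1.778
te_D = (2 + 4·3 + 10)/6 = 24/6 = 4; σ²_D = ((10−2)/6)² = 1.778
te_E = (9 + 4·14 + 25)/6 = 90/6 = 15; σ²_E = ((25−9)/6)² = 7.111
te_F = (1 + 4·2 + 15)/6 = 24/6 = 4; σ²_F = ((15−1)/6)² = 5.444
te_G = (3 + 4·8 + 13)/6 = 48/6 = 8; σ²_G = ((13−3)/6)² = 2.778
te_H = (11 + 4·13 + 15)/6 = 78/6 = 13; σ²_H = ((15−11)/6)² = 0.444
te_I = (11 + 4·13 + 21)/6 = 84/6 = 14; σ²_I = ((21−11)/6)² = 2.778

Forward pass:
ES_A = 0; EF_A = 6
ES_B = 0; EF_B = 10
ES_C = 0; EF_C = 12
ES_D = 0; EF_D = 4
ES_E = 12; EF_E = 12+15 = 27
ES_F = 12; EF_F = 12+4 = 16
ES_G = 12; EF_G = 12+8 = 20
ES_H = max(EF_D=4, EF_E=27) = 27; EF_H = 27+13 = 40
ES_I = max(EF_A=6, EF_B=10, EF_F=16, EF_G=20, EF_H=40) = 40; EF_I = 40+14 = 54
Expected project duration μ = 54 hours. Critical path: C → E → H → I.

Variance along critical path = 1.778 + 7.111 + 0.444 + 2.778 = 12.111; σ = √12.111 = 3.480 hours.
Z = (47 − 54) / 3.480 = -2.011
P(T ≤ 47) = Φ(-2.011) ≈ 0.022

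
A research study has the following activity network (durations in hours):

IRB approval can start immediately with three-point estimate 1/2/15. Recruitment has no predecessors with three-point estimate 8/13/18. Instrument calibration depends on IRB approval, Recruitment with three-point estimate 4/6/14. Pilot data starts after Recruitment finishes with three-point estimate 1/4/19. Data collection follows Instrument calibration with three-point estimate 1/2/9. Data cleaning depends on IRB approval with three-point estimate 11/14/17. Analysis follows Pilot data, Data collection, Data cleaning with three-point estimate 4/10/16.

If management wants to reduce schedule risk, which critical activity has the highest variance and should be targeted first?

te_IRB approval = (1 + 4·2 + 15)/6 = 24/6 = 4; σ²_IRB approval = ((15−1)/6)² = 5.444
te_Recruitment = (8 + 4·13 + 18)/6 = 78/6 = 13; σ²_Recruitment = ((18−8)/6)² = 2.778
te_Instrument calibration = (4 + 4·6 + 14)/6 = 42/6 = 7; σ²_Instrument calibration = ((14−4)/6)² = 2.778
te_Pilot data = (1 + 4·4 + 19)/6 = 36/6 = 6; σ²_Pilot data = ((19−1)/6)² = 9.000
te_Data collection = (1 + 4·2 + 9)/6 = 18/6 = 3; σ²_Data collection = ((9−1)/6)² = 1.778
te_Data cleaning = (11 + 4·14 + 17)/6 = 84/6 = 14; σ²_Data cleaning = ((17−11)/6)² = 1.000
te_Analysis = (4 + 4·10 + 16)/6 = 60/6 = 10; σ²_Analysis = ((16−4)/6)² = 4.000

Forward pass:
ES_IRB approval = 0; EF_IRB approval = 4
ES_Recruitment = 0; EF_Recruitment = 13
ES_Instrument calibration = max(EF_IRB approval=4, EF_Recruitment=13) = 13; EF_Instrument calibration = 13+7 = 20
ES_Pilot data = 13; EF_Pilot data = 13+6 = 19
ES_Data collection = 20; EF_Data collection = 20+3 = 23
ES_Data cleaning = 4; EF_Data cleaning = 4+14 = 18
ES_Analysis = max(EF_Pilot data=19, EF_Data collection=23, EF_Data cleaning=18) = 23; EF_Analysis = 23+10 = 33
Expected project duration μ = 33 hours. Critical path: Recruitment → Instrument calibration → Data collection → Analysis.

Variances on critical path: σ²_Recruitment=2.778, σ²_Instrument calibration=2.778, σ²_Data collection=1.778, σ²_Analysis=4.000.
Largest is σ²_Analysis = 4.000.

Analysis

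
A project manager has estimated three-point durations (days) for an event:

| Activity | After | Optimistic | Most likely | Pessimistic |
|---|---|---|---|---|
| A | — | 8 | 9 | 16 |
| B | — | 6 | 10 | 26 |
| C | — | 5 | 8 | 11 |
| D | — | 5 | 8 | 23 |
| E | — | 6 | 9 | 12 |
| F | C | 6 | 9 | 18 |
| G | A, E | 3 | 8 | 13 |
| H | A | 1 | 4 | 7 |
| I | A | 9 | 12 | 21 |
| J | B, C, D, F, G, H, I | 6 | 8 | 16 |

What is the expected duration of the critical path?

te_A = (8 + 4·9 + 16)/6 = 60/6 = 10
te_B = (6 + 4·10 + 26)/6 = 72/6 = 12
te_C = (5 + 4·8 + 11)/6 = 48/6 = 8
te_D = (5 + 4·8 + 23)/6 = 60/6 = 10
te_E = (6 + 4·9 + 12)/6 = 54/6 = 9
te_F = (6 + 4·9 + 18)/6 = 60/6 = 10
te_G = (3 + 4·8 + 13)/6 = 48/6 = 8
te_H = (1 + 4·4 + 7)/6 = 24/6 = 4
te_I = (9 + 4·12 + 21)/6 = 78/6 = 13
te_J = (6 + 4·8 + 16)/6 = 54/6 = 9

Forward pass:
ES_A = 0; EF_A = 10
ES_B = 0; EF_B = 12
ES_C = 0; EF_C = 8
ES_D = 0; EF_D = 10
ES_E = 0; EF_E = 9
ES_F = 8; EF_F = 8+10 = 18
ES_G = max(EF_A=10, EF_E=9) = 10; EF_G = 10+8 = 18
ES_H = 10; EF_H = 10+4 = 14
ES_I = 10; EF_I = 10+13 = 23
ES_J = max(EF_B=12, EF_C=8, EF_D=10, EF_F=18, EF_G=18, EF_H=14, EF_I=23) = 23; EF_J = 23+9 = 32
Expected project duration μ = 32 days. Critical path: A → I → J.

32 days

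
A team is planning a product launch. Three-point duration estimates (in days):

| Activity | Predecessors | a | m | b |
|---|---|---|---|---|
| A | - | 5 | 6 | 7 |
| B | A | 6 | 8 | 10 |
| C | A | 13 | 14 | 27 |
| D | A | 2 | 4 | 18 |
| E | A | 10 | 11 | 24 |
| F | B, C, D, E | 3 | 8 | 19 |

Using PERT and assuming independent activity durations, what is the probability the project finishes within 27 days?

0.131

te_A = (5 + 4·6 + 7)/6 = 36/6 = 6; σ²_A = ((7−5)/6)² = 0.111
te_B = (6 + 4·8 + 10)/6 = 48/6 = 8; σ²_B = ((10−6)/6)² = 0.444
te_C = (13 + 4·14 + 27)/6 = 96/6 = 16; σ²_C = ((27−13)/6)² = 5.444
te_D = (2 + 4·4 + 18)/6 = 36/6 = 6; σ²_D = ((18−2)/6)² = 7.111
te_E = (10 + 4·11 + 24)/6 = 78/6 = 13; σ²_E = ((24−10)/6)² = 5.444
te_F = (3 + 4·8 + 19)/6 = 54/6 = 9; σ²_F = ((19−3)/6)² = 7.111

Forward pass:
ES_A = 0; EF_A = 6
ES_B = 6; EF_B = 6+8 = 14
ES_C = 6; EF_C = 6+16 = 22
ES_D = 6; EF_D = 6+6 = 12
ES_E = 6; EF_E = 6+13 = 19
ES_F = max(EF_B=14, EF_C=22, EF_D=12, EF_E=19) = 22; EF_F = 22+9 = 31
Expected project duration μ = 31 days. Critical path: A → C → F.

Variance along critical path = 0.111 + 5.444 + 7.111 = 12.667; σ = √12.667 = 3.559 days.
Z = (27 − 31) / 3.559 = -1.124
P(T ≤ 27) = Φ(-1.124) ≈ 0.131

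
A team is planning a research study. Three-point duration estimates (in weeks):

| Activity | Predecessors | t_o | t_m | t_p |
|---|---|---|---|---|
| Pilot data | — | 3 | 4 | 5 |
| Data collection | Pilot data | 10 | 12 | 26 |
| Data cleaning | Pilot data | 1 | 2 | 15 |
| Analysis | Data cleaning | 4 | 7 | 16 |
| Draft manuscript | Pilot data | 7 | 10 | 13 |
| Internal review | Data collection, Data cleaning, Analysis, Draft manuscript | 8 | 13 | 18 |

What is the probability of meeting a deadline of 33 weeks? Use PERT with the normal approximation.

te_Pilot data = (3 + 4·4 + 5)/6 = 24/6 = 4; σ²_Pilot data = ((5−3)/6)² = 0.111
te_Data collection = (10 + 4·12 + 26)/6 = 84/6 = 14; σ²_Data collection = ((26−10)/6)² = 7.111
te_Data cleaning = (1 + 4·2 + 15)/6 = 24/6 = 4; σ²_Data cleaning = ((15−1)/6)² = 5.444
te_Analysis = (4 + 4·7 + 16)/6 = 48/6 = 8; σ²_Analysis = ((16−4)/6)² = 4.000
te_Draft manuscript = (7 + 4·10 + 13)/6 = 60/6 = 10; σ²_Draft manuscript = ((13−7)/6)² = 1.000
te_Internal review = (8 + 4·13 + 18)/6 = 78/6 = 13; σ²_Internal review = ((18−8)/6)² = 2.778

Forward pass:
ES_Pilot data = 0; EF_Pilot data = 4
ES_Data collection = 4; EF_Data collection = 4+14 = 18
ES_Data cleaning = 4; EF_Data cleaning = 4+4 = 8
ES_Analysis = 8; EF_Analysis = 8+8 = 16
ES_Draft manuscript = 4; EF_Draft manuscript = 4+10 = 14
ES_Internal review = max(EF_Data collection=18, EF_Data cleaning=8, EF_Analysis=16, EF_Draft manuscript=14) = 18; EF_Internal review = 18+13 = 31
Expected project duration μ = 31 weeks. Critical path: Pilot data → Data collection → Internal review.

Variance along critical path = 0.111 + 7.111 + 2.778 = 10.000; σ = √10.000 = 3.162 weeks.
Z = (33 − 31) / 3.162 = 0.632
P(T ≤ 33) = Φ(0.632) ≈ 0.736

0.736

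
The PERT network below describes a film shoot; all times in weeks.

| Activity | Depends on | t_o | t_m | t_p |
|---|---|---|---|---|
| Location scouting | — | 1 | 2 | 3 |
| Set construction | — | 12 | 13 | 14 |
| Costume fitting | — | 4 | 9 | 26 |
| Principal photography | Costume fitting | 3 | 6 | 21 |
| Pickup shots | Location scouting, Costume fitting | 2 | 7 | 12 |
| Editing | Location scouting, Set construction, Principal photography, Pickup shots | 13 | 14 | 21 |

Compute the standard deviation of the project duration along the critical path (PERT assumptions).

te_Location scouting = (1 + 4·2 + 3)/6 = 12/6 = 2; σ²_Location scouting = ((3−1)/6)² = 0.111
te_Set construction = (12 + 4·13 + 14)/6 = 78/6 = 13; σ²_Set construction = ((14−12)/6)² = 0.111
te_Costume fitting = (4 + 4·9 + 26)/6 = 66/6 = 11; σ²_Costume fitting = ((26−4)/6)² = 13.444
te_Principal photography = (3 + 4·6 + 21)/6 = 48/6 = 8; σ²_Principal photography = ((21−3)/6)² = 9.000
te_Pickup shots = (2 + 4·7 + 12)/6 = 42/6 = 7; σ²_Pickup shots = ((12−2)/6)² = 2.778
te_Editing = (13 + 4·14 + 21)/6 = 90/6 = 15; σ²_Editing = ((21−13)/6)² = 1.778

Forward pass:
ES_Location scouting = 0; EF_Location scouting = 2
ES_Set construction = 0; EF_Set construction = 13
ES_Costume fitting = 0; EF_Costume fitting = 11
ES_Principal photography = 11; EF_Principal photography = 11+8 = 19
ES_Pickup shots = max(EF_Location scouting=2, EF_Costume fitting=11) = 11; EF_Pickup shots = 11+7 = 18
ES_Editing = max(EF_Location scouting=2, EF_Set construction=13, EF_Principal photography=19, EF_Pickup shots=18) = 19; EF_Editing = 19+15 = 34
Expected project duration μ = 34 weeks. Critical path: Costume fitting → Principal photography → Editing.

Variance along critical path = 13.444 + 9.000 + 1.778 = 24.222
σ = √24.222 = 4.922 weeks

4.92 weeks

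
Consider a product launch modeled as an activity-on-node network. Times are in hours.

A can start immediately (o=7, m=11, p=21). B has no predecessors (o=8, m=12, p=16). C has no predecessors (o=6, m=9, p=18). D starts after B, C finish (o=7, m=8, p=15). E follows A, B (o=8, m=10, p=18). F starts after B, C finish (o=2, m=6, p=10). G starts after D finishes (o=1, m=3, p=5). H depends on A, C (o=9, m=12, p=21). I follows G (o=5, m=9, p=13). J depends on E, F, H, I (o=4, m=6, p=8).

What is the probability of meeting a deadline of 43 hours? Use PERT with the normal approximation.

te_A = (7 + 4·11 + 21)/6 = 72/6 = 12; σ²_A = ((21−7)/6)² = 5.444
te_B = (8 + 4·12 + 16)/6 = 72/6 = 12; σ²_B = ((16−8)/6)² = 1.778
te_C = (6 + 4·9 + 18)/6 = 60/6 = 10; σ²_C = ((18−6)/6)² = 4.000
te_D = (7 + 4·8 + 15)/6 = 54/6 = 9; σ²_D = ((15−7)/6)² = 1.778
te_E = (8 + 4·10 + 18)/6 = 66/6 = 11; σ²_E = ((18−8)/6)² = 2.778
te_F = (2 + 4·6 + 10)/6 = 36/6 = 6; σ²_F = ((10−2)/6)² = 1.778
te_G = (1 + 4·3 + 5)/6 = 18/6 = 3; σ²_G = ((5−1)/6)² = 0.444
te_H = (9 + 4·12 + 21)/6 = 78/6 = 13; σ²_H = ((21−9)/6)² = 4.000
te_I = (5 + 4·9 + 13)/6 = 54/6 = 9; σ²_I = ((13−5)/6)² = 1.778
te_J = (4 + 4·6 + 8)/6 = 36/6 = 6; σ²_J = ((8−4)/6)² = 0.444

Forward pass:
ES_A = 0; EF_A = 12
ES_B = 0; EF_B = 12
ES_C = 0; EF_C = 10
ES_D = max(EF_B=12, EF_C=10) = 12; EF_D = 12+9 = 21
ES_E = max(EF_A=12, EF_B=12) = 12; EF_E = 12+11 = 23
ES_F = max(EF_B=12, EF_C=10) = 12; EF_F = 12+6 = 18
ES_G = 21; EF_G = 21+3 = 24
ES_H = max(EF_A=12, EF_C=10) = 12; EF_H = 12+13 = 25
ES_I = 24; EF_I = 24+9 = 33
ES_J = max(EF_E=23, EF_F=18, EF_H=25, EF_I=33) = 33; EF_J = 33+6 = 39
Expected project duration μ = 39 hours. Critical path: B → D → G → I → J.

Variance along critical path = 1.778 + 1.778 + 0.444 + 1.778 + 0.444 = 6.222; σ = √6.222 = 2.494 hours.
Z = (43 − 39) / 2.494 = 1.604
P(T ≤ 43) = Φ(1.604) ≈ 0.946

0.946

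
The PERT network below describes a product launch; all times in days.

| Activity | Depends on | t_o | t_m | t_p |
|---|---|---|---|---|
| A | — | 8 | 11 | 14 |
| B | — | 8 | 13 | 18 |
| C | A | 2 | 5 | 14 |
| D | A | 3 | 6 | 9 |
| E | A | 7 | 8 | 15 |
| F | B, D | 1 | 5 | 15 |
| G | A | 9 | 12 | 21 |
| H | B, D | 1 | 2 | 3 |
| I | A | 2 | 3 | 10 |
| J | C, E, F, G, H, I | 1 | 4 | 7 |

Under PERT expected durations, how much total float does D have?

1 days

te_A = (8 + 4·11 + 14)/6 = 66/6 = 11
te_B = (8 + 4·13 + 18)/6 = 78/6 = 13
te_C = (2 + 4·5 + 14)/6 = 36/6 = 6
te_D = (3 + 4·6 + 9)/6 = 36/6 = 6
te_E = (7 + 4·8 + 15)/6 = 54/6 = 9
te_F = (1 + 4·5 + 15)/6 = 36/6 = 6
te_G = (9 + 4·12 + 21)/6 = 78/6 = 13
te_H = (1 + 4·2 + 3)/6 = 12/6 = 2
te_I = (2 + 4·3 + 10)/6 = 24/6 = 4
te_J = (1 + 4·4 + 7)/6 = 24/6 = 4

Forward pass:
ES_A = 0; EF_A = 11
ES_B = 0; EF_B = 13
ES_C = 11; EF_C = 11+6 = 17
ES_D = 11; EF_D = 11+6 = 17
ES_E = 11; EF_E = 11+9 = 20
ES_F = max(EF_B=13, EF_D=17) = 17; EF_F = 17+6 = 23
ES_G = 11; EF_G = 11+13 = 24
ES_H = max(EF_B=13, EF_D=17) = 17; EF_H = 17+2 = 19
ES_I = 11; EF_I = 11+4 = 15
ES_J = max(EF_C=17, EF_E=20, EF_F=23, EF_G=24, EF_H=19, EF_I=15) = 24; EF_J = 24+4 = 28
Expected project duration μ = 28 days. Critical path: A → G → J.

Backward pass:
LF_J = 28; LS_J = 28−4 = 24
LF_I = LS_J = 24; LS_I = 24−4 = 20
LF_H = LS_J = 24; LS_H = 24−2 = 22
LF_G = LS_J = 24; LS_G = 24−13 = 11
LF_F = LS_J = 24; LS_F = 24−6 = 18
LF_E = LS_J = 24; LS_E = 24−9 = 15
LF_D = min(LS_F=18, LS_H=22) = 18; LS_D = 18−6 = 12
LF_C = LS_J = 24; LS_C = 24−6 = 18
LF_B = min(LS_F=18, LS_H=22) = 18; LS_B = 18−13 = 5
LF_A = min(LS_C=18, LS_D=12, LS_E=15, LS_G=11, LS_I=20) = 11; LS_A = 11−11 = 0
Slack_D = LS_D − ES_D = 12 − 11 = 1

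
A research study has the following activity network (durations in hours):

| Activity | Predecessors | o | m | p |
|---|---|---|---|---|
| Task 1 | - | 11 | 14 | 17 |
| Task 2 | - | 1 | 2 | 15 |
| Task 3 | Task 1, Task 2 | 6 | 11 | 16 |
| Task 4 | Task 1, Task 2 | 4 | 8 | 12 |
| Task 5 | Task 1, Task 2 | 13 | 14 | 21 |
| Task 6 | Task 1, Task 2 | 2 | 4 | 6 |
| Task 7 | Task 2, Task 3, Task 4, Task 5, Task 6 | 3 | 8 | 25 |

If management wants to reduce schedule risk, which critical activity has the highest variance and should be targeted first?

te_Task 1 = (11 + 4·14 + 17)/6 = 84/6 = 14; σ²_Task 1 = ((17−11)/6)² = 1.000
te_Task 2 = (1 + 4·2 + 15)/6 = 24/6 = 4; σ²_Task 2 = ((15−1)/6)² = 5.444
te_Task 3 = (6 + 4·11 + 16)/6 = 66/6 = 11; σ²_Task 3 = ((16−6)/6)² = 2.778
te_Task 4 = (4 + 4·8 + 12)/6 = 48/6 = 8; σ²_Task 4 = ((12−4)/6)² = 1.778
te_Task 5 = (13 + 4·14 + 21)/6 = 90/6 = 15; σ²_Task 5 = ((21−13)/6)² = 1.778
te_Task 6 = (2 + 4·4 + 6)/6 = 24/6 = 4; σ²_Task 6 = ((6−2)/6)² = 0.444
te_Task 7 = (3 + 4·8 + 25)/6 = 60/6 = 10; σ²_Task 7 = ((25−3)/6)² = 13.444

Forward pass:
ES_Task 1 = 0; EF_Task 1 = 14
ES_Task 2 = 0; EF_Task 2 = 4
ES_Task 3 = max(EF_Task 1=14, EF_Task 2=4) = 14; EF_Task 3 = 14+11 = 25
ES_Task 4 = max(EF_Task 1=14, EF_Task 2=4) = 14; EF_Task 4 = 14+8 = 22
ES_Task 5 = max(EF_Task 1=14, EF_Task 2=4) = 14; EF_Task 5 = 14+15 = 29
ES_Task 6 = max(EF_Task 1=14, EF_Task 2=4) = 14; EF_Task 6 = 14+4 = 18
ES_Task 7 = max(EF_Task 2=4, EF_Task 3=25, EF_Task 4=22, EF_Task 5=29, EF_Task 6=18) = 29; EF_Task 7 = 29+10 = 39
Expected project duration μ = 39 hours. Critical path: Task 1 → Task 5 → Task 7.

Variances on critical path: σ²_Task 1=1.000, σ²_Task 5=1.778, σ²_Task 7=13.444.
Largest is σ²_Task 7 = 13.444.

Task 7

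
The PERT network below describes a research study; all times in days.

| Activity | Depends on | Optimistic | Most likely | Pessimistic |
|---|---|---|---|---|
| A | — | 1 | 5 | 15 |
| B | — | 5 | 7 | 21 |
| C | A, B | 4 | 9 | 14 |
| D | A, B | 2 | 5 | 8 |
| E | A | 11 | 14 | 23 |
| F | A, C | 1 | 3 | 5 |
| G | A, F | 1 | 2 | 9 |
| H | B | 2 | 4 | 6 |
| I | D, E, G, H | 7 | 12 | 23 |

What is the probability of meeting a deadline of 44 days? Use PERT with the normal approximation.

te_A = (1 + 4·5 + 15)/6 = 36/6 = 6; σ²_A = ((15−1)/6)² = 5.444
te_B = (5 + 4·7 + 21)/6 = 54/6 = 9; σ²_B = ((21−5)/6)² = 7.111
te_C = (4 + 4·9 + 14)/6 = 54/6 = 9; σ²_C = ((14−4)/6)² = 2.778
te_D = (2 + 4·5 + 8)/6 = 30/6 = 5; σ²_D = ((8−2)/6)² = 1.000
te_E = (11 + 4·14 + 23)/6 = 90/6 = 15; σ²_E = ((23−11)/6)² = 4.000
te_F = (1 + 4·3 + 5)/6 = 18/6 = 3; σ²_F = ((5−1)/6)² = 0.444
te_G = (1 + 4·2 + 9)/6 = 18/6 = 3; σ²_G = ((9−1)/6)² = 1.778
te_H = (2 + 4·4 + 6)/6 = 24/6 = 4; σ²_H = ((6−2)/6)² = 0.444
te_I = (7 + 4·12 + 23)/6 = 78/6 = 13; σ²_I = ((23−7)/6)² = 7.111

Forward pass:
ES_A = 0; EF_A = 6
ES_B = 0; EF_B = 9
ES_C = max(EF_A=6, EF_B=9) = 9; EF_C = 9+9 = 18
ES_D = max(EF_A=6, EF_B=9) = 9; EF_D = 9+5 = 14
ES_E = 6; EF_E = 6+15 = 21
ES_F = max(EF_A=6, EF_C=18) = 18; EF_F = 18+3 = 21
ES_G = max(EF_A=6, EF_F=21) = 21; EF_G = 21+3 = 24
ES_H = 9; EF_H = 9+4 = 13
ES_I = max(EF_D=14, EF_E=21, EF_G=24, EF_H=13) = 24; EF_I = 24+13 = 37
Expected project duration μ = 37 days. Critical path: B → C → F → G → I.

Variance along critical path = 7.111 + 2.778 + 0.444 + 1.778 + 7.111 = 19.222; σ = √19.222 = 4.384 days.
Z = (44 − 37) / 4.384 = 1.597
P(T ≤ 44) = Φ(1.597) ≈ 0.945

0.945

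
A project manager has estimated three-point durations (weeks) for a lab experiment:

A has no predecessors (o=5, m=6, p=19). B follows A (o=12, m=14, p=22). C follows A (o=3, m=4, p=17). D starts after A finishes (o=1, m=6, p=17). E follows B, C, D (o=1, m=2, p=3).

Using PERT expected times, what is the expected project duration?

te_A = (5 + 4·6 + 19)/6 = 48/6 = 8
te_B = (12 + 4·14 + 22)/6 = 90/6 = 15
te_C = (3 + 4·4 + 17)/6 = 36/6 = 6
te_D = (1 + 4·6 + 17)/6 = 42/6 = 7
te_E = (1 + 4·2 + 3)/6 = 12/6 = 2

Forward pass:
ES_A = 0; EF_A = 8
ES_B = 8; EF_B = 8+15 = 23
ES_C = 8; EF_C = 8+6 = 14
ES_D = 8; EF_D = 8+7 = 15
ES_E = max(EF_B=23, EF_C=14, EF_D=15) = 23; EF_E = 23+2 = 25
Expected project duration μ = 25 weeks. Critical path: A → B → E.

25 weeks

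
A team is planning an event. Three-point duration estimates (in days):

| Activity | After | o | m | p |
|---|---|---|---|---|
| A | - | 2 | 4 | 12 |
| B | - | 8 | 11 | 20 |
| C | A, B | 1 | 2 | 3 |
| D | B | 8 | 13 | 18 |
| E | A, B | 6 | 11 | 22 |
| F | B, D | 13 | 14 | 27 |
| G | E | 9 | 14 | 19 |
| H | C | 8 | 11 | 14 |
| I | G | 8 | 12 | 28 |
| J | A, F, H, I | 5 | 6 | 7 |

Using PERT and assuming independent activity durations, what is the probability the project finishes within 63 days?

0.841

te_A = (2 + 4·4 + 12)/6 = 30/6 = 5; σ²_A = ((12−2)/6)² = 2.778
te_B = (8 + 4·11 + 20)/6 = 72/6 = 12; σ²_B = ((20−8)/6)² = 4.000
te_C = (1 + 4·2 + 3)/6 = 12/6 = 2; σ²_C = ((3−1)/6)² = 0.111
te_D = (8 + 4·13 + 18)/6 = 78/6 = 13; σ²_D = ((18−8)/6)² = 2.778
te_E = (6 + 4·11 + 22)/6 = 72/6 = 12; σ²_E = ((22−6)/6)² = 7.111
te_F = (13 + 4·14 + 27)/6 = 96/6 = 16; σ²_F = ((27−13)/6)² = 5.444
te_G = (9 + 4·14 + 19)/6 = 84/6 = 14; σ²_G = ((19−9)/6)² = 2.778
te_H = (8 + 4·11 + 14)/6 = 66/6 = 11; σ²_H = ((14−8)/6)² = 1.000
te_I = (8 + 4·12 + 28)/6 = 84/6 = 14; σ²_I = ((28−8)/6)² = 11.111
te_J = (5 + 4·6 + 7)/6 = 36/6 = 6; σ²_J = ((7−5)/6)² = 0.111

Forward pass:
ES_A = 0; EF_A = 5
ES_B = 0; EF_B = 12
ES_C = max(EF_A=5, EF_B=12) = 12; EF_C = 12+2 = 14
ES_D = 12; EF_D = 12+13 = 25
ES_E = max(EF_A=5, EF_B=12) = 12; EF_E = 12+12 = 24
ES_F = max(EF_B=12, EF_D=25) = 25; EF_F = 25+16 = 41
ES_G = 24; EF_G = 24+14 = 38
ES_H = 14; EF_H = 14+11 = 25
ES_I = 38; EF_I = 38+14 = 52
ES_J = max(EF_A=5, EF_F=41, EF_H=25, EF_I=52) = 52; EF_J = 52+6 = 58
Expected project duration μ = 58 days. Critical path: B → E → G → I → J.

Variance along critical path = 4.000 + 7.111 + 2.778 + 11.111 + 0.111 = 25.111; σ = √25.111 = 5.011 days.
Z = (63 − 58) / 5.011 = 0.998
P(T ≤ 63) = Φ(0.998) ≈ 0.841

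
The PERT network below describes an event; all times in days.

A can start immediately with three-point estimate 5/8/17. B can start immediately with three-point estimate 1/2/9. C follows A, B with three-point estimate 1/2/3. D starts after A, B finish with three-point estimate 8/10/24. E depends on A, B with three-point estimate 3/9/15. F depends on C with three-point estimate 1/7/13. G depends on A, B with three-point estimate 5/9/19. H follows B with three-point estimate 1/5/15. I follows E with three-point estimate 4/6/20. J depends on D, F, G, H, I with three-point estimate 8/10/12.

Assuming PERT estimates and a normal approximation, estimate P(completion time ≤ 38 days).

0.694

te_A = (5 + 4·8 + 17)/6 = 54/6 = 9; σ²_A = ((17−5)/6)² = 4.000
te_B = (1 + 4·2 + 9)/6 = 18/6 = 3; σ²_B = ((9−1)/6)² = 1.778
te_C = (1 + 4·2 + 3)/6 = 12/6 = 2; σ²_C = ((3−1)/6)² = 0.111
te_D = (8 + 4·10 + 24)/6 = 72/6 = 12; σ²_D = ((24−8)/6)² = 7.111
te_E = (3 + 4·9 + 15)/6 = 54/6 = 9; σ²_E = ((15−3)/6)² = 4.000
te_F = (1 + 4·7 + 13)/6 = 42/6 = 7; σ²_F = ((13−1)/6)² = 4.000
te_G = (5 + 4·9 + 19)/6 = 60/6 = 10; σ²_G = ((19−5)/6)² = 5.444
te_H = (1 + 4·5 + 15)/6 = 36/6 = 6; σ²_H = ((15−1)/6)² = 5.444
te_I = (4 + 4·6 + 20)/6 = 48/6 = 8; σ²_I = ((20−4)/6)² = 7.111
te_J = (8 + 4·10 + 12)/6 = 60/6 = 10; σ²_J = ((12−8)/6)² = 0.444

Forward pass:
ES_A = 0; EF_A = 9
ES_B = 0; EF_B = 3
ES_C = max(EF_A=9, EF_B=3) = 9; EF_C = 9+2 = 11
ES_D = max(EF_A=9, EF_B=3) = 9; EF_D = 9+12 = 21
ES_E = max(EF_A=9, EF_B=3) = 9; EF_E = 9+9 = 18
ES_F = 11; EF_F = 11+7 = 18
ES_G = max(EF_A=9, EF_B=3) = 9; EF_G = 9+10 = 19
ES_H = 3; EF_H = 3+6 = 9
ES_I = 18; EF_I = 18+8 = 26
ES_J = max(EF_D=21, EF_F=18, EF_G=19, EF_H=9, EF_I=26) = 26; EF_J = 26+10 = 36
Expected project duration μ = 36 days. Critical path: A → E → I → J.

Variance along critical path = 4.000 + 4.000 + 7.111 + 0.444 = 15.556; σ = √15.556 = 3.944 days.
Z = (38 − 36) / 3.944 = 0.507
P(T ≤ 38) = Φ(0.507) ≈ 0.694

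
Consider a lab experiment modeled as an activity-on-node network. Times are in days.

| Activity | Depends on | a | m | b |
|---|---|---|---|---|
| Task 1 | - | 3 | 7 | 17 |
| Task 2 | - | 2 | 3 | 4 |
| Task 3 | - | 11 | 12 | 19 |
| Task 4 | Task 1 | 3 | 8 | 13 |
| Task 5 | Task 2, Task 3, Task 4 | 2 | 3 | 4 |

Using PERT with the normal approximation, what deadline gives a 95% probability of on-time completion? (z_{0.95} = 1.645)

23.7 days

te_Task 1 = (3 + 4·7 + 17)/6 = 48/6 = 8; σ²_Task 1 = ((17−3)/6)² = 5.444
te_Task 2 = (2 + 4·3 + 4)/6 = 18/6 = 3; σ²_Task 2 = ((4−2)/6)² = 0.111
te_Task 3 = (11 + 4·12 + 19)/6 = 78/6 = 13; σ²_Task 3 = ((19−11)/6)² = 1.778
te_Task 4 = (3 + 4·8 + 13)/6 = 48/6 = 8; σ²_Task 4 = ((13−3)/6)² = 2.778
te_Task 5 = (2 + 4·3 + 4)/6 = 18/6 = 3; σ²_Task 5 = ((4−2)/6)² = 0.111

Forward pass:
ES_Task 1 = 0; EF_Task 1 = 8
ES_Task 2 = 0; EF_Task 2 = 3
ES_Task 3 = 0; EF_Task 3 = 13
ES_Task 4 = 8; EF_Task 4 = 8+8 = 16
ES_Task 5 = max(EF_Task 2=3, EF_Task 3=13, EF_Task 4=16) = 16; EF_Task 5 = 16+3 = 19
Expected project duration μ = 19 days. Critical path: Task 1 → Task 4 → Task 5.

Variance along critical path = 5.444 + 2.778 + 0.111 = 8.333; σ = 2.887 days.
D = μ + z·σ = 19 + 1.645·2.887 = 23.7 days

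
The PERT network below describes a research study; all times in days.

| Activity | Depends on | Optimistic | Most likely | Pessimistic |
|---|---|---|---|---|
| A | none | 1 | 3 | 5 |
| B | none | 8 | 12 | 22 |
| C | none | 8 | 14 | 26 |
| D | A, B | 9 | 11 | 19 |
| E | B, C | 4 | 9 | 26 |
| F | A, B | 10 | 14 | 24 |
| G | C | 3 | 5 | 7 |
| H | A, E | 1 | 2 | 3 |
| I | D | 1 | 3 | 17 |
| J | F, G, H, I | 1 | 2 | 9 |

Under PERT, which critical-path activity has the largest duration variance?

te_A = (1 + 4·3 + 5)/6 = 18/6 = 3; σ²_A = ((5−1)/6)² = 0.444
te_B = (8 + 4·12 + 22)/6 = 78/6 = 13; σ²_B = ((22−8)/6)² = 5.444
te_C = (8 + 4·14 + 26)/6 = 90/6 = 15; σ²_C = ((26−8)/6)² = 9.000
te_D = (9 + 4·11 + 19)/6 = 72/6 = 12; σ²_D = ((19−9)/6)² = 2.778
te_E = (4 + 4·9 + 26)/6 = 66/6 = 11; σ²_E = ((26−4)/6)² = 13.444
te_F = (10 + 4·14 + 24)/6 = 90/6 = 15; σ²_F = ((24−10)/6)² = 5.444
te_G = (3 + 4·5 + 7)/6 = 30/6 = 5; σ²_G = ((7−3)/6)² = 0.444
te_H = (1 + 4·2 + 3)/6 = 12/6 = 2; σ²_H = ((3−1)/6)² = 0.111
te_I = (1 + 4·3 + 17)/6 = 30/6 = 5; σ²_I = ((17−1)/6)² = 7.111
te_J = (1 + 4·2 + 9)/6 = 18/6 = 3; σ²_J = ((9−1)/6)² = 1.778

Forward pass:
ES_A = 0; EF_A = 3
ES_B = 0; EF_B = 13
ES_C = 0; EF_C = 15
ES_D = max(EF_A=3, EF_B=13) = 13; EF_D = 13+12 = 25
ES_E = max(EF_B=13, EF_C=15) = 15; EF_E = 15+11 = 26
ES_F = max(EF_A=3, EF_B=13) = 13; EF_F = 13+15 = 28
ES_G = 15; EF_G = 15+5 = 20
ES_H = max(EF_A=3, EF_E=26) = 26; EF_H = 26+2 = 28
ES_I = 25; EF_I = 25+5 = 30
ES_J = max(EF_F=28, EF_G=20, EF_H=28, EF_I=30) = 30; EF_J = 30+3 = 33
Expected project duration μ = 33 days. Critical path: B → D → I → J.

Variances on critical path: σ²_B=5.444, σ²_D=2.778, σ²_I=7.111, σ²_J=1.778.
Largest is σ²_I = 7.111.

I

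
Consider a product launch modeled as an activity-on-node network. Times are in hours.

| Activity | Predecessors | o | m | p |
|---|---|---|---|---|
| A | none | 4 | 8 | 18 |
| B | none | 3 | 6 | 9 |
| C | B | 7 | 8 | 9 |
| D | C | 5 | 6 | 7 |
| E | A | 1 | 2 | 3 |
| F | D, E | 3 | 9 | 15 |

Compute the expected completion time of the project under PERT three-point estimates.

te_A = (4 + 4·8 + 18)/6 = 54/6 = 9
te_B = (3 + 4·6 + 9)/6 = 36/6 = 6
te_C = (7 + 4·8 + 9)/6 = 48/6 = 8
te_D = (5 + 4·6 + 7)/6 = 36/6 = 6
te_E = (1 + 4·2 + 3)/6 = 12/6 = 2
te_F = (3 + 4·9 + 15)/6 = 54/6 = 9

Forward pass:
ES_A = 0; EF_A = 9
ES_B = 0; EF_B = 6
ES_C = 6; EF_C = 6+8 = 14
ES_D = 14; EF_D = 14+6 = 20
ES_E = 9; EF_E = 9+2 = 11
ES_F = max(EF_D=20, EF_E=11) = 20; EF_F = 20+9 = 29
Expected project duration μ = 29 hours. Critical path: B → C → D → F.

29 hours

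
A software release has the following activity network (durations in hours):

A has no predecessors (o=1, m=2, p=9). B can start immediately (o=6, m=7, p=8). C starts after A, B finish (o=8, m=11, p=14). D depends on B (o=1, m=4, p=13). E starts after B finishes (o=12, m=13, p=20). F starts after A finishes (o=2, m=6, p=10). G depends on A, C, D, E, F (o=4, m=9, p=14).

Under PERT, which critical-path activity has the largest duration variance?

G

te_A = (1 + 4·2 + 9)/6 = 18/6 = 3; σ²_A = ((9−1)/6)² = 1.778
te_B = (6 + 4·7 + 8)/6 = 42/6 = 7; σ²_B = ((8−6)/6)² = 0.111
te_C = (8 + 4·11 + 14)/6 = 66/6 = 11; σ²_C = ((14−8)/6)² = 1.000
te_D = (1 + 4·4 + 13)/6 = 30/6 = 5; σ²_D = ((13−1)/6)² = 4.000
te_E = (12 + 4·13 + 20)/6 = 84/6 = 14; σ²_E = ((20−12)/6)² = 1.778
te_F = (2 + 4·6 + 10)/6 = 36/6 = 6; σ²_F = ((10−2)/6)² = 1.778
te_G = (4 + 4·9 + 14)/6 = 54/6 = 9; σ²_G = ((14−4)/6)² = 2.778

Forward pass:
ES_A = 0; EF_A = 3
ES_B = 0; EF_B = 7
ES_C = max(EF_A=3, EF_B=7) = 7; EF_C = 7+11 = 18
ES_D = 7; EF_D = 7+5 = 12
ES_E = 7; EF_E = 7+14 = 21
ES_F = 3; EF_F = 3+6 = 9
ES_G = max(EF_A=3, EF_C=18, EF_D=12, EF_E=21, EF_F=9) = 21; EF_G = 21+9 = 30
Expected project duration μ = 30 hours. Critical path: B → E → G.

Variances on critical path: σ²_B=0.111, σ²_E=1.778, σ²_G=2.778.
Largest is σ²_G = 2.778.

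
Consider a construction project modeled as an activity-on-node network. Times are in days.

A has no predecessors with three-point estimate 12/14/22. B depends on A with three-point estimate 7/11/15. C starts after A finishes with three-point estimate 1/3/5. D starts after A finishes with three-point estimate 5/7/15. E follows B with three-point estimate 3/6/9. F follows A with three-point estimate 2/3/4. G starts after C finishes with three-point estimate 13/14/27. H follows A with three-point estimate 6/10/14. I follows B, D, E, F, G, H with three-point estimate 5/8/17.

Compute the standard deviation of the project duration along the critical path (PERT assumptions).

3.56 days

te_A = (12 + 4·14 + 22)/6 = 90/6 = 15; σ²_A = ((22−12)/6)² = 2.778
te_B = (7 + 4·11 + 15)/6 = 66/6 = 11; σ²_B = ((15−7)/6)² = 1.778
te_C = (1 + 4·3 + 5)/6 = 18/6 = 3; σ²_C = ((5−1)/6)² = 0.444
te_D = (5 + 4·7 + 15)/6 = 48/6 = 8; σ²_D = ((15−5)/6)² = 2.778
te_E = (3 + 4·6 + 9)/6 = 36/6 = 6; σ²_E = ((9−3)/6)² = 1.000
te_F = (2 + 4·3 + 4)/6 = 18/6 = 3; σ²_F = ((4−2)/6)² = 0.111
te_G = (13 + 4·14 + 27)/6 = 96/6 = 16; σ²_G = ((27−13)/6)² = 5.444
te_H = (6 + 4·10 + 14)/6 = 60/6 = 10; σ²_H = ((14−6)/6)² = 1.778
te_I = (5 + 4·8 + 17)/6 = 54/6 = 9; σ²_I = ((17−5)/6)² = 4.000

Forward pass:
ES_A = 0; EF_A = 15
ES_B = 15; EF_B = 15+11 = 26
ES_C = 15; EF_C = 15+3 = 18
ES_D = 15; EF_D = 15+8 = 23
ES_E = 26; EF_E = 26+6 = 32
ES_F = 15; EF_F = 15+3 = 18
ES_G = 18; EF_G = 18+16 = 34
ES_H = 15; EF_H = 15+10 = 25
ES_I = max(EF_B=26, EF_D=23, EF_E=32, EF_F=18, EF_G=34, EF_H=25) = 34; EF_I = 34+9 = 43
Expected project duration μ = 43 days. Critical path: A → C → G → I.

Variance along critical path = 2.778 + 0.444 + 5.444 + 4.000 = 12.667
σ = √12.667 = 3.559 days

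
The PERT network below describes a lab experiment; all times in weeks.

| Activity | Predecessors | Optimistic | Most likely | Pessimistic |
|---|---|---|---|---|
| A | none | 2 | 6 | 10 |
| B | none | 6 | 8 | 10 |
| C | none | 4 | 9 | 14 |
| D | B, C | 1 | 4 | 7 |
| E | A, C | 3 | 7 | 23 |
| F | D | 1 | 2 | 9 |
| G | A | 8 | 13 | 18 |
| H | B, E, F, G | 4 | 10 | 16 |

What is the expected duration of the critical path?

29 weeks

te_A = (2 + 4·6 + 10)/6 = 36/6 = 6
te_B = (6 + 4·8 + 10)/6 = 48/6 = 8
te_C = (4 + 4·9 + 14)/6 = 54/6 = 9
te_D = (1 + 4·4 + 7)/6 = 24/6 = 4
te_E = (3 + 4·7 + 23)/6 = 54/6 = 9
te_F = (1 + 4·2 + 9)/6 = 18/6 = 3
te_G = (8 + 4·13 + 18)/6 = 78/6 = 13
te_H = (4 + 4·10 + 16)/6 = 60/6 = 10

Forward pass:
ES_A = 0; EF_A = 6
ES_B = 0; EF_B = 8
ES_C = 0; EF_C = 9
ES_D = max(EF_B=8, EF_C=9) = 9; EF_D = 9+4 = 13
ES_E = max(EF_A=6, EF_C=9) = 9; EF_E = 9+9 = 18
ES_F = 13; EF_F = 13+3 = 16
ES_G = 6; EF_G = 6+13 = 19
ES_H = max(EF_B=8, EF_E=18, EF_F=16, EF_G=19) = 19; EF_H = 19+10 = 29
Expected project duration μ = 29 weeks. Critical path: A → G → H.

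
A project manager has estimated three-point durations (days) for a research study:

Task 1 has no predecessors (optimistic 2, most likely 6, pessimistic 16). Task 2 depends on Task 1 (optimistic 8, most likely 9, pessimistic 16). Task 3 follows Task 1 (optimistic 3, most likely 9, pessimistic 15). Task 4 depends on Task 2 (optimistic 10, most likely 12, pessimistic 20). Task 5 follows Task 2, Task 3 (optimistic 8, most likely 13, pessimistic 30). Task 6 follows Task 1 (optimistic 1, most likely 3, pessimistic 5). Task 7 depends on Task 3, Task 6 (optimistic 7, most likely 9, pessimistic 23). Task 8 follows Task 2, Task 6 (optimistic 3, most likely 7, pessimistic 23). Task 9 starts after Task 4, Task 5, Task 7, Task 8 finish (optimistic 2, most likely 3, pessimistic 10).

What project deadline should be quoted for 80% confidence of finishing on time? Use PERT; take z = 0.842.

40.0 days

te_Task 1 = (2 + 4·6 + 16)/6 = 42/6 = 7; σ²_Task 1 = ((16−2)/6)² = 5.444
te_Task 2 = (8 + 4·9 + 16)/6 = 60/6 = 10; σ²_Task 2 = ((16−8)/6)² = 1.778
te_Task 3 = (3 + 4·9 + 15)/6 = 54/6 = 9; σ²_Task 3 = ((15−3)/6)² = 4.000
te_Task 4 = (10 + 4·12 + 20)/6 = 78/6 = 13; σ²_Task 4 = ((20−10)/6)² = 2.778
te_Task 5 = (8 + 4·13 + 30)/6 = 90/6 = 15; σ²_Task 5 = ((30−8)/6)² = 13.444
te_Task 6 = (1 + 4·3 + 5)/6 = 18/6 = 3; σ²_Task 6 = ((5−1)/6)² = 0.444
te_Task 7 = (7 + 4·9 + 23)/6 = 66/6 = 11; σ²_Task 7 = ((23−7)/6)² = 7.111
te_Task 8 = (3 + 4·7 + 23)/6 = 54/6 = 9; σ²_Task 8 = ((23−3)/6)² = 11.111
te_Task 9 = (2 + 4·3 + 10)/6 = 24/6 = 4; σ²_Task 9 = ((10−2)/6)² = 1.778

Forward pass:
ES_Task 1 = 0; EF_Task 1 = 7
ES_Task 2 = 7; EF_Task 2 = 7+10 = 17
ES_Task 3 = 7; EF_Task 3 = 7+9 = 16
ES_Task 4 = 17; EF_Task 4 = 17+13 = 30
ES_Task 5 = max(EF_Task 2=17, EF_Task 3=16) = 17; EF_Task 5 = 17+15 = 32
ES_Task 6 = 7; EF_Task 6 = 7+3 = 10
ES_Task 7 = max(EF_Task 3=16, EF_Task 6=10) = 16; EF_Task 7 = 16+11 = 27
ES_Task 8 = max(EF_Task 2=17, EF_Task 6=10) = 17; EF_Task 8 = 17+9 = 26
ES_Task 9 = max(EF_Task 4=30, EF_Task 5=32, EF_Task 7=27, EF_Task 8=26) = 32; EF_Task 9 = 32+4 = 36
Expected project duration μ = 36 days. Critical path: Task 1 → Task 2 → Task 5 → Task 9.

Variance along critical path = 5.444 + 1.778 + 13.444 + 1.778 = 22.444; σ = 4.738 days.
D = μ + z·σ = 36 + 0.842·4.738 = 40.0 days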